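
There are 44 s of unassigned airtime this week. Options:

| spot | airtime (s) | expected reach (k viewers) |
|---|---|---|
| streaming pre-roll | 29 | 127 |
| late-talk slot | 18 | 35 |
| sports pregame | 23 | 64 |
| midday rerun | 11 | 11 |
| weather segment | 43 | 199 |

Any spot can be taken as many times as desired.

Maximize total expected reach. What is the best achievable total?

By expected reach per s: weather segment 4.63, streaming pre-roll 4.38, sports pregame 2.78 lead.
Taking weather segment: 43 s used, 199 in expected reach.
Every other selection either busts 44 s or fails to beat 199.

199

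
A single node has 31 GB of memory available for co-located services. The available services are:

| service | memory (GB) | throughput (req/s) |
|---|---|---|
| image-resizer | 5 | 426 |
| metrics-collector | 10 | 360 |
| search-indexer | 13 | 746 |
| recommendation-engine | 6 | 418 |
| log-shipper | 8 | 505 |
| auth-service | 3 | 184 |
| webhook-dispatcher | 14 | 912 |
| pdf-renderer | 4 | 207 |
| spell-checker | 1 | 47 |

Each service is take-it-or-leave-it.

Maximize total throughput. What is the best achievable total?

2074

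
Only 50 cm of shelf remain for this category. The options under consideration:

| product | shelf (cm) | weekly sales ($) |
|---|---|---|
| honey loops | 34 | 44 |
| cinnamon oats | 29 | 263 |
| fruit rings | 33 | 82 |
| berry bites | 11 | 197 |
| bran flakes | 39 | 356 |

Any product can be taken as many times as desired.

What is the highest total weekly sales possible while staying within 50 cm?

788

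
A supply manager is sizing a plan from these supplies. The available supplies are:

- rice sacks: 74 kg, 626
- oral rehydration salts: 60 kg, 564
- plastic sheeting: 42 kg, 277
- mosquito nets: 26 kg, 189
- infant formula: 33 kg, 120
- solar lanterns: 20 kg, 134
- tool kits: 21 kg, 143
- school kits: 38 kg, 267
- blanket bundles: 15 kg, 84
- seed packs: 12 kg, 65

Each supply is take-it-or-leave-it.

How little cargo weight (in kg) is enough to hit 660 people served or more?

Look for the lowest-cargo combination reaching 660.
oral rehydration salts + solar lanterns: 698 people served at 80 kg.
Any bundle with less than 80 kg falls short of 660.

80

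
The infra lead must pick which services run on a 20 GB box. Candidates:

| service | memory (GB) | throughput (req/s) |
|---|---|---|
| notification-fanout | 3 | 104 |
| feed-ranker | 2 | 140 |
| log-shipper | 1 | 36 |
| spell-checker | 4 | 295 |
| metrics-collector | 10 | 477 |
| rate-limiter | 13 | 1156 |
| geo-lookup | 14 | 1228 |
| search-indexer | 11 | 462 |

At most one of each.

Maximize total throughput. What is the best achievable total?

Taking the top-ratio services first gives feed-ranker + log-shipper + spell-checker + rate-limiter for 1627 (20 GB).
The 14 GB tied up in log-shipper and rate-limiter is better spent on geo-lookup — total rises to 1663 (20 GB).
An exhaustive check of the 256 subsets confirms 1663.

1663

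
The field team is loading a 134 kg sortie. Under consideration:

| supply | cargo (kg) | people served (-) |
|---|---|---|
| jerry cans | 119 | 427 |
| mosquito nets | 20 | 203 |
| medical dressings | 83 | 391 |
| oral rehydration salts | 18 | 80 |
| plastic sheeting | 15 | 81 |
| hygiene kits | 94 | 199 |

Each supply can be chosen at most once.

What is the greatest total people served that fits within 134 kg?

Taking mosquito nets + medical dressings + plastic sheeting: 118 kg used, 675 in people served.
Every other selection either busts 134 kg or fails to beat 675.

675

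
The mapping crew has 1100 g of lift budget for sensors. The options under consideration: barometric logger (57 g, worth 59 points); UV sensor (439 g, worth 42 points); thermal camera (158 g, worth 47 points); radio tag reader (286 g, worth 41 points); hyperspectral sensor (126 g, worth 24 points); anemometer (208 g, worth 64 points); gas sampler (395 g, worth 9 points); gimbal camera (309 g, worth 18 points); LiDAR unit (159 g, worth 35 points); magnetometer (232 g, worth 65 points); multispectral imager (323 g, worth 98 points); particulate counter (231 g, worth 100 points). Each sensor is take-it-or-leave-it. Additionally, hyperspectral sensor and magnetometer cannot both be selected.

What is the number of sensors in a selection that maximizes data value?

The maximum data value within 1100 g is 386.
For example barometric logger + anemometer + magnetometer + multispectral imager + particulate counter achieves it, using 1051 g.
All optima have 5 sensors.

5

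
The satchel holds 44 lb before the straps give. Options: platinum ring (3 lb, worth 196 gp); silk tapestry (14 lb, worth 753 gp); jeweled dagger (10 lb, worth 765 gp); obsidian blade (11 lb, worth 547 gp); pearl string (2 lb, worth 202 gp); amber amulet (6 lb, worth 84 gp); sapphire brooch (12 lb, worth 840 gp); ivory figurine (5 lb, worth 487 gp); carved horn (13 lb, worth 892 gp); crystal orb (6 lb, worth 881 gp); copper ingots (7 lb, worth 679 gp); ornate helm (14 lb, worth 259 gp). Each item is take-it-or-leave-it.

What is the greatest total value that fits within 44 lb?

3906

Ranking by ratio (value/lb): crystal orb 146.83, pearl string 101.00, ivory figurine 97.40.
A density-first pass picks jeweled dagger + pearl string + sapphire brooch + ivory figurine + crystal orb + copper ingots — 3854 at 42 lb.
The 12 lb tied up in sapphire brooch is better spent on carved horn — total rises to 3906 (43 lb).
Nothing else within 44 lb beats 3906.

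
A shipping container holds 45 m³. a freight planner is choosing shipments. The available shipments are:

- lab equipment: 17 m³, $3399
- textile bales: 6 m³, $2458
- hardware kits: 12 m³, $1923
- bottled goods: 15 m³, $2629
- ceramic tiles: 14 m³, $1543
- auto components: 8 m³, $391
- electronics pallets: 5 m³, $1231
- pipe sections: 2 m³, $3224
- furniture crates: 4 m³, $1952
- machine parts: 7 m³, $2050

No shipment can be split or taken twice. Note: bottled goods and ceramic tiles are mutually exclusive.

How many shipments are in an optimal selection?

The maximum revenue within 45 m³ is 14314.
lab equipment + textile bales + electronics pallets + pipe sections + furniture crates + machine parts hits 14314 at 41 m³.
Any selection reaching 14314 contains exactly 6 shipments.

6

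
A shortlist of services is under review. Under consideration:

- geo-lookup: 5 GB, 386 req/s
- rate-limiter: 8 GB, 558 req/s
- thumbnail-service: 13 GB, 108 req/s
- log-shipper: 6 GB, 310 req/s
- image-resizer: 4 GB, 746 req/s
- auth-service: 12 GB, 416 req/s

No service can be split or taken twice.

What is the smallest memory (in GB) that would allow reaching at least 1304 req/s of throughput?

Need the lightest bundle worth ≥ 1304.
Taking rate-limiter + image-resizer gives 1304 (≥ 1304) for 12 GB.
No combination under 12 GB hits 1304.

12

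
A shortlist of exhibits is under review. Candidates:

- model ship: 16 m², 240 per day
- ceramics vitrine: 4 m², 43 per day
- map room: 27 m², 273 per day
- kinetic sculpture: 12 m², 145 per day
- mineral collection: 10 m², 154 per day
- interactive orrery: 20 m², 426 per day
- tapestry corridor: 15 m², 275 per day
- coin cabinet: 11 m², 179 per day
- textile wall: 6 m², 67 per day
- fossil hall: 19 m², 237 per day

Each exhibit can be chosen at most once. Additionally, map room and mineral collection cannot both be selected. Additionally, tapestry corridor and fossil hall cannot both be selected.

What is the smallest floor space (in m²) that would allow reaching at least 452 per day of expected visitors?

24

Look for the lowest-floor combination reaching 452.
ceramics vitrine + interactive orrery reaches 469 using 24 m².
Any bundle with less than 24 m² falls short of 452.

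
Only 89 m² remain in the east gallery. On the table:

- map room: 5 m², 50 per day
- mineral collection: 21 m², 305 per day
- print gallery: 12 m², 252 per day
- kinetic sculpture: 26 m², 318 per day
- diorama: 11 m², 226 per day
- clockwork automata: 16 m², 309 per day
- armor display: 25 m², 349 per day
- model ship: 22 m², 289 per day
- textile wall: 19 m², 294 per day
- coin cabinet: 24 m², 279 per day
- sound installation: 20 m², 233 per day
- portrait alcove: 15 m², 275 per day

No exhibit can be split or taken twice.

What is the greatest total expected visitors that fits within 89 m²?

1490

Density check — print gallery 21.00, diorama 20.55, clockwork automata 19.31 are the best per m².
Filling by ratio: map room + print gallery + diorama + clockwork automata + textile wall + portrait alcove for 1406, with 11 m² left unused.
Using the slack differently, mineral collection + print gallery + clockwork automata + armor display + portrait alcove comes to 1490 at 89 m².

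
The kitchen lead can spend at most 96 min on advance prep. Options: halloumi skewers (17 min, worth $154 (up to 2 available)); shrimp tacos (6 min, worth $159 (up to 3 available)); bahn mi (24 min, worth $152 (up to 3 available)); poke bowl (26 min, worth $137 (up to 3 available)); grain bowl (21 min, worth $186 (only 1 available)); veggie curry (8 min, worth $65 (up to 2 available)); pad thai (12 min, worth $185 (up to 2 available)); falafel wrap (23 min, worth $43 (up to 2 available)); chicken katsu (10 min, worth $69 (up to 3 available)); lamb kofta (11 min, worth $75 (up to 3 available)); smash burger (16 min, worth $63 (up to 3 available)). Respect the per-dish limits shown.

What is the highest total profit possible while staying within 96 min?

1317

Density check — shrimp tacos 26.50, pad thai 15.42, halloumi skewers 9.06 are the best per min.
Taking the top-ratio dishes first gives 2×halloumi skewers + 3×shrimp tacos + 2×veggie curry + 2×pad thai for 1285 (92 min).
Dropping halloumi skewers frees 17 min; slotting in grain bowl (21 min) lifts the total to 1317 at 96 min.
No other feasible combination exceeds 1317.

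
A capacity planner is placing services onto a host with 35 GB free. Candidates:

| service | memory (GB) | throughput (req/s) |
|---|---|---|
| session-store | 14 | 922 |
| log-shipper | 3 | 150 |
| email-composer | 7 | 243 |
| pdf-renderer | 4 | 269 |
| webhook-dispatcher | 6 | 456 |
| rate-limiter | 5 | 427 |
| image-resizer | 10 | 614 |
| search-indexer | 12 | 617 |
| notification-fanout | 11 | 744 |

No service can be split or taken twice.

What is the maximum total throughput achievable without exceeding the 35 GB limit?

2419

Taking the top-ratio services first gives log-shipper + pdf-renderer + webhook-dispatcher + rate-limiter + notification-fanout for 2046 (29 GB).
A better packing is session-store + webhook-dispatcher + rate-limiter + image-resizer: 35 GB, total 2419.
That's the maximum — no swap from here does better than 2419.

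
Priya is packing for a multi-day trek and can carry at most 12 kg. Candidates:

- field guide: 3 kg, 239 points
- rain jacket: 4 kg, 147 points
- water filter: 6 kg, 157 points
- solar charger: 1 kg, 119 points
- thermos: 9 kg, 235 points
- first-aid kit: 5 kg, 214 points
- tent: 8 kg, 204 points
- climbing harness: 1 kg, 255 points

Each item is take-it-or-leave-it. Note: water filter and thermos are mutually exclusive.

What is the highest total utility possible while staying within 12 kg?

827

The ratio ordering already packs tightly: field guide + solar charger + first-aid kit + climbing harness, 10 kg, 827.
Runner-up field guide + water filter + solar charger + climbing harness tops out at 770.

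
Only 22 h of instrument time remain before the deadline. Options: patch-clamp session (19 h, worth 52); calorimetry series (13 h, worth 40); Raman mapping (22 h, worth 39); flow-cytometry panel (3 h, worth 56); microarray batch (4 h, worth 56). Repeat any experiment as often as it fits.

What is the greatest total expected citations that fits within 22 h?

392

By expected citations per h: flow-cytometry panel 18.67, microarray batch 14.00, calorimetry series 3.08, patch-clamp session 2.74 lead.
7×flow-cytometry panel uses 21 of the 22 h and totals 392.
Nothing else within 22 h beats 392.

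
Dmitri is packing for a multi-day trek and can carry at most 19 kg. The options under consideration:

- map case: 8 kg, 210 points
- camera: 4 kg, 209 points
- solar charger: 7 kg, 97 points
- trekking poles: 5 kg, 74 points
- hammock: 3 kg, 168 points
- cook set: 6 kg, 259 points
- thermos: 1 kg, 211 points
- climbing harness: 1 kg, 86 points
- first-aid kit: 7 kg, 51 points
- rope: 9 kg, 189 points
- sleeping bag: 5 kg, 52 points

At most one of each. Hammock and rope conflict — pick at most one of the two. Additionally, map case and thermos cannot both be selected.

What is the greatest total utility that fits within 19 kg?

Ranking by ratio (utility/kg): thermos 211.00, climbing harness 86.00, hammock 56.00.
The ratio ordering already packs tightly: camera + hammock + cook set + thermos + climbing harness, 15 kg, 933.

933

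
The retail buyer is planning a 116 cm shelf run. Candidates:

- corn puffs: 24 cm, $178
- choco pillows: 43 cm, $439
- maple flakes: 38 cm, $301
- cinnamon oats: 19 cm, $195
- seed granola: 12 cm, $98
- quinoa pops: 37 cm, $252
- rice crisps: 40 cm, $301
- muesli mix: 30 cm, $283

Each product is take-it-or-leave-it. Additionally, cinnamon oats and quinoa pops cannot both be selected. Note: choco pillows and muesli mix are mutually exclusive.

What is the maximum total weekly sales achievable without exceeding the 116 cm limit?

1033

Choco pillows + maple flakes + cinnamon oats + seed granola uses 112 of the 116 cm and totals 1033.
Choco pillows + cinnamon oats + seed granola + rice crisps matches that 1033 at 114 cm; no feasible combination exceeds it.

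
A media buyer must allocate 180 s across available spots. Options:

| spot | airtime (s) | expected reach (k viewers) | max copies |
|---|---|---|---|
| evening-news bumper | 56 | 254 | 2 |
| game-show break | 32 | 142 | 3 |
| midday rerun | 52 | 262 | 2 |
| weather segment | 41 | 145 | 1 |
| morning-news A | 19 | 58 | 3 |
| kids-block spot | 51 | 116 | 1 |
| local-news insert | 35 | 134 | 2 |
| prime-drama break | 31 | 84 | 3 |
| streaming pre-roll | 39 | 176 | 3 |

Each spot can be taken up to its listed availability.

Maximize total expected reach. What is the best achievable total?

Density check — midday rerun 5.04, evening-news bumper 4.54, streaming pre-roll 4.51 are the best per s.
Filling by ratio: evening-news bumper + 2×midday rerun + morning-news A for 836, with 1 s left unused.
Replace evening-news bumper and morning-news A with game-show break + streaming pre-roll: the trade gains 6 net, giving 842 at 175 s.
Every other selection either busts 180 s or exceeds an availability limit or fails to beat 842.

842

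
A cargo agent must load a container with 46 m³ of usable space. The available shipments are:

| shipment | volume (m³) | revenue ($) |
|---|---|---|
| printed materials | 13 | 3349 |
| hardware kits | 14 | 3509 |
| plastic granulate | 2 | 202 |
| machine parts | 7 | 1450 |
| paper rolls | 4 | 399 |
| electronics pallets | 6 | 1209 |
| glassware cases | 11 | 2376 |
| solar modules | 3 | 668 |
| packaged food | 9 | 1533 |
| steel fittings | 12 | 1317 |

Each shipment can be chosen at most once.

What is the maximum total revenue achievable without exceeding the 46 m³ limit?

10684

Filling by ratio: printed materials + hardware kits + plastic granulate + glassware cases + solar modules for 10104, with 3 m³ left unused.
The 5 m³ tied up in plastic granulate and solar modules is better spent on machine parts — total rises to 10684 (45 m³).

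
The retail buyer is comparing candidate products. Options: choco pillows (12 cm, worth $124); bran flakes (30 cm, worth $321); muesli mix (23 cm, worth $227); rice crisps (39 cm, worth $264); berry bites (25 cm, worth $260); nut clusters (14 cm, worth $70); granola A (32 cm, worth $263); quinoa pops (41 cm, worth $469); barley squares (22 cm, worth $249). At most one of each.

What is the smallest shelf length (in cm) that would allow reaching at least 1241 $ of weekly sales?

116

Need the lightest bundle worth ≥ 1241.
Taking bran flakes + muesli mix + quinoa pops + barley squares gives 1266 (≥ 1241) for 116 cm.
No combination under 116 cm hits 1241.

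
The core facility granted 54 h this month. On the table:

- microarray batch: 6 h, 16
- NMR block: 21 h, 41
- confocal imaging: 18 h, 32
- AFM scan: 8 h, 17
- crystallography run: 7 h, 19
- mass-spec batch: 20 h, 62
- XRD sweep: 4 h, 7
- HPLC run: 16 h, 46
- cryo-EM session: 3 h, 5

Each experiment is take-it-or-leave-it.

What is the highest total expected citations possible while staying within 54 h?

Density check — mass-spec batch 3.10, HPLC run 2.88, crystallography run 2.71 are the best per h.
Microarray batch + crystallography run + mass-spec batch + XRD sweep + HPLC run uses 53 of the 54 h and totals 150.

150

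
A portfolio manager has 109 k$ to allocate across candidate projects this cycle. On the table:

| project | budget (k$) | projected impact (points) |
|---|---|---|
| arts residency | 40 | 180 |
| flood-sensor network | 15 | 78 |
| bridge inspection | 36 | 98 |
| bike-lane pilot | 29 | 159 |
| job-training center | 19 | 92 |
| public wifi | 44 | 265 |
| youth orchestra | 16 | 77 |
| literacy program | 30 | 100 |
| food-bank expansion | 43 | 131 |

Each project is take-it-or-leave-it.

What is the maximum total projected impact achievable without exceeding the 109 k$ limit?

The ratio ordering already packs tightly: flood-sensor network + bike-lane pilot + job-training center + public wifi, 107 k$, 594.
The closest alternative, bike-lane pilot + job-training center + public wifi + youth orchestra, reaches only 593.

594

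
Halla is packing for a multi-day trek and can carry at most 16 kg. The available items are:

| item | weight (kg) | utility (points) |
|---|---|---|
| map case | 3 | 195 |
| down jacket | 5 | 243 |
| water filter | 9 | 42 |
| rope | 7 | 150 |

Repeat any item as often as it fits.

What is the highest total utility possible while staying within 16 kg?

Best packing: 5×map case — 15 kg, 975 total.
The spare 1 kg is too small for any remaining item, and no exchange beats 975.

975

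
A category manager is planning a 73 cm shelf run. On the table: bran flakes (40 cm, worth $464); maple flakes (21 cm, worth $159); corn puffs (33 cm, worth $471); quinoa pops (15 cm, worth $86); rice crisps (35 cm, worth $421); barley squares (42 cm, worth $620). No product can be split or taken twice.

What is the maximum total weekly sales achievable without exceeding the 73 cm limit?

935

Filling by ratio: maple flakes + barley squares for 779, with 10 cm left unused.
Dropping maple flakes and barley squares frees 63 cm; slotting in bran flakes + corn puffs (73 cm) lifts the total to 935 at 73 cm.
Every other selection either busts 73 cm or fails to beat 935.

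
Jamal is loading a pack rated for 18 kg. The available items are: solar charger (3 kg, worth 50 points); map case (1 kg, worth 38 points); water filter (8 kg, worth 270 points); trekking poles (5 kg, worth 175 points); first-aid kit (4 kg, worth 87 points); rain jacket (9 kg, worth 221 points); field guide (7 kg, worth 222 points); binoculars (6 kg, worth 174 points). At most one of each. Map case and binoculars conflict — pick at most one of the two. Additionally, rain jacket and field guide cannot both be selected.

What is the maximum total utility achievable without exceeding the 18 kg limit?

Greedy by ratio would take map case + water filter + trekking poles + first-aid kit: 18 kg used, total 570.
A better packing is trekking poles + field guide + binoculars: 18 kg, total 571.

571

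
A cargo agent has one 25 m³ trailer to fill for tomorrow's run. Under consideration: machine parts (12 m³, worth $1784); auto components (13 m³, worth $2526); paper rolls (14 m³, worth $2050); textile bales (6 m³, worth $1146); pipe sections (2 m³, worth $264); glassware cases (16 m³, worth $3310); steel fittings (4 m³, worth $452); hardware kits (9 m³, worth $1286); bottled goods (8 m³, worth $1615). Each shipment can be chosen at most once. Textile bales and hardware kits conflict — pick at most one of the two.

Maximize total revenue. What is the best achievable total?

4925

The ratio ordering already packs tightly: glassware cases + bottled goods, 24 m³, 4925.
No other feasible combination exceeds 4925.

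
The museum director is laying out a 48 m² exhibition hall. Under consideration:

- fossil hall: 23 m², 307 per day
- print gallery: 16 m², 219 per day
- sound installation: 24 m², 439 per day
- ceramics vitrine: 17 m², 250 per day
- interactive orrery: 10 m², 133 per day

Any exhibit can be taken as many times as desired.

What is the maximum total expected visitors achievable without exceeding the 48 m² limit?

Ranking by ratio (expected visitors/m²): sound installation 18.29, ceramics vitrine 14.71, print gallery 13.69.
Best packing: 2×sound installation — 48 m², 878 total.

878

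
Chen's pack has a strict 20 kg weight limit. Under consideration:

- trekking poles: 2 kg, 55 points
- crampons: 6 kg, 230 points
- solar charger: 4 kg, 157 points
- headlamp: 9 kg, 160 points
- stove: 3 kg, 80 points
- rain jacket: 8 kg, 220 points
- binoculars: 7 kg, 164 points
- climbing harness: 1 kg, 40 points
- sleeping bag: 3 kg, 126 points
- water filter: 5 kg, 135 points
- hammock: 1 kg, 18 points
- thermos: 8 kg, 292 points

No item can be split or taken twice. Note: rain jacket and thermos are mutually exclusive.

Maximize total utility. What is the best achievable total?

Ranking by ratio (utility/kg): sleeping bag 42.00, climbing harness 40.00, solar charger 39.25, crampons 38.33.
Taking the top-ratio items first gives trekking poles + crampons + solar charger + stove + climbing harness + sleeping bag + hammock for 706 (20 kg).
The 8 kg tied up in solar charger and stove and hammock is better spent on thermos — total rises to 743 (20 kg).

743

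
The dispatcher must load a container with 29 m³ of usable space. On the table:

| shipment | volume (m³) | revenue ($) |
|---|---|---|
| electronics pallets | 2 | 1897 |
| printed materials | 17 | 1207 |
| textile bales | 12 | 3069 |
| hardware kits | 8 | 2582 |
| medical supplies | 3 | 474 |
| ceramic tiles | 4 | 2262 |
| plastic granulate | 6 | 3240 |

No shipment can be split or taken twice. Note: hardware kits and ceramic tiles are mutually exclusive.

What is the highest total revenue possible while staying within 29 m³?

Density check — electronics pallets 948.50, ceramic tiles 565.50, plastic granulate 540.00 are the best per m³.
Electronics pallets + textile bales + medical supplies + ceramic tiles + plastic granulate uses 27 of the 29 m³ and totals 10942.
An exhaustive check of the 128 subsets confirms 10942.

10942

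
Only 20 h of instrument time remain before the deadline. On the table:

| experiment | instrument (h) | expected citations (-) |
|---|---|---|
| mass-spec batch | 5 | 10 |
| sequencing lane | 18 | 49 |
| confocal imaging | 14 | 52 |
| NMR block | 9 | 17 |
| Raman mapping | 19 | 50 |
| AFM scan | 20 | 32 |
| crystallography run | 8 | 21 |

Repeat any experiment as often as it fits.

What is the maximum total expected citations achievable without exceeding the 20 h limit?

62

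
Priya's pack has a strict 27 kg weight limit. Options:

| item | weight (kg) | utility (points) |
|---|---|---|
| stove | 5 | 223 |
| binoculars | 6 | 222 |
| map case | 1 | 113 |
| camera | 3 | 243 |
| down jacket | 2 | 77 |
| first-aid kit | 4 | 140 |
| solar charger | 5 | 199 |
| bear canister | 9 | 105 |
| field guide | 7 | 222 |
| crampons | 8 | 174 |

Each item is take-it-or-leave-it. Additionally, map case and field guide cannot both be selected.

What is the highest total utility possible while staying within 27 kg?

1217

Density check — map case 113.00, camera 81.00, stove 44.60 are the best per kg.
The ratio ordering already packs tightly: stove + binoculars + map case + camera + down jacket + first-aid kit + solar charger, 26 kg, 1217.
An exhaustive check of the 1024 subsets confirms 1217.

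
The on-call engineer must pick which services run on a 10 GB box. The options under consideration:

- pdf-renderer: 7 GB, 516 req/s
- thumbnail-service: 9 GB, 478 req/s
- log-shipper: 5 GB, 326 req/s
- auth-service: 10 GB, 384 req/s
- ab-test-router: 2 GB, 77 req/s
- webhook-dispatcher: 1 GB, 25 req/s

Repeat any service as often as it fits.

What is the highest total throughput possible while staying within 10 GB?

652

Greedy by ratio would take pdf-renderer + ab-test-router + webhook-dispatcher: 10 GB used, total 618.
Replace pdf-renderer and ab-test-router and webhook-dispatcher with 2×log-shipper: the trade gains 34 net, giving 652 at 10 GB.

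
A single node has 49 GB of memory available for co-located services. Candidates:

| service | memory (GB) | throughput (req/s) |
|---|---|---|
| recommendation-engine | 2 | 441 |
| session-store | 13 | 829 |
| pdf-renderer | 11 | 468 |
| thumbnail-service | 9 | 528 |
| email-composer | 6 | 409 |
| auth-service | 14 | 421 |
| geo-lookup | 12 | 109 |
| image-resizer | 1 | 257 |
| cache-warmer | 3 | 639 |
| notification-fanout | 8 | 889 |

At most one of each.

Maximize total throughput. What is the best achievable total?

Filling by ratio: recommendation-engine + session-store + thumbnail-service + email-composer + image-resizer + cache-warmer + notification-fanout for 3992, with 7 GB left unused.
Replace email-composer with pdf-renderer: the trade gains 59 net, giving 4051 at 47 GB.
Every other selection either busts 49 GB or fails to beat 4051.

4051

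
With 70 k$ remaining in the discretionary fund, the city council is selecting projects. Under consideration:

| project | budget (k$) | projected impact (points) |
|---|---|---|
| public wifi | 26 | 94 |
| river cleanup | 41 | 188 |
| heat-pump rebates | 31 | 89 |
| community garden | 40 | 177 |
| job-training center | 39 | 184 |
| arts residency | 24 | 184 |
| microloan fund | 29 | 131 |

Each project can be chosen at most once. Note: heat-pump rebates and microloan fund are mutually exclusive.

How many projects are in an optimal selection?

Best achievable projected impact is 372.
One optimal bundle: river cleanup + arts residency (65 k$).
All optima have 2 projects.

2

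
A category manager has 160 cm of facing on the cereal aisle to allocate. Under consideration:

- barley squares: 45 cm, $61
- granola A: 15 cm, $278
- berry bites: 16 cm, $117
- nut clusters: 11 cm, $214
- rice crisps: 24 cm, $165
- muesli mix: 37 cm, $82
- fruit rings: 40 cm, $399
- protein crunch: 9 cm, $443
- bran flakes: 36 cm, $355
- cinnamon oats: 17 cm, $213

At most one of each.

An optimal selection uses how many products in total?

Best achievable weekly sales is 2067.
One optimal bundle: granola A + nut clusters + rice crisps + fruit rings + protein crunch + bran flakes + cinnamon oats (152 cm).
Every optimal selection uses 7 products.

7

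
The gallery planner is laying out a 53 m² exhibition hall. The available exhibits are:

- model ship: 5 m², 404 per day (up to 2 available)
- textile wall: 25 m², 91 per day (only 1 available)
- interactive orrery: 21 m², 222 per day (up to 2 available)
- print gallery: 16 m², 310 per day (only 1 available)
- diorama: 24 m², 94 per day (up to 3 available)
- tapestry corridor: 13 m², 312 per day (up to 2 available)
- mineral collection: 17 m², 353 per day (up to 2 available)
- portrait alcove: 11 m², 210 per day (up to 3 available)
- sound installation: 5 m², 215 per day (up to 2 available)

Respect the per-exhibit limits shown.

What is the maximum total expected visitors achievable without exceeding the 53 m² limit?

1903

Ranking by ratio (expected visitors/m²): model ship 80.80, sound installation 43.00, tapestry corridor 24.00, mineral collection 20.76.
The ratio heuristic lands on 2×model ship + 2×tapestry corridor + 2×sound installation (1862) but leaves 7 m² idle.
Dropping tapestry corridor frees 13 m²; slotting in mineral collection (17 m²) lifts the total to 1903 at 50 m².
Every other selection either busts 53 m² or exceeds an availability limit or fails to beat 1903.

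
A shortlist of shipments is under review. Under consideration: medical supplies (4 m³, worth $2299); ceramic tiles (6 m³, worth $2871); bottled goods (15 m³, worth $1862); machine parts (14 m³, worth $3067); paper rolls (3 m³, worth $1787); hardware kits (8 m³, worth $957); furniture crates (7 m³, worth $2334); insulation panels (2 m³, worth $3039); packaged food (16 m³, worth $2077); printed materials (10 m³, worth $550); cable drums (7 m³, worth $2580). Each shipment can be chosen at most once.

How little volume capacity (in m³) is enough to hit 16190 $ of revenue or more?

40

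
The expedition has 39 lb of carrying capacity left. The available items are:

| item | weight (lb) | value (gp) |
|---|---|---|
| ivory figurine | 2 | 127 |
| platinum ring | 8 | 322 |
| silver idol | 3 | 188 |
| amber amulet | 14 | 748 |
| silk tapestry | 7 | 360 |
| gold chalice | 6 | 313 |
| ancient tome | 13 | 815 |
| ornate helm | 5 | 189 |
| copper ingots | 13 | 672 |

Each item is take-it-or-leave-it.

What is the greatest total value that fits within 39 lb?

2238

Filling by ratio: ivory figurine + silver idol + amber amulet + gold chalice + ancient tome for 2191, with 1 lb left unused.
The 6 lb tied up in gold chalice is better spent on silk tapestry — total rises to 2238 (39 lb).
Nothing else within 39 lb beats 2238.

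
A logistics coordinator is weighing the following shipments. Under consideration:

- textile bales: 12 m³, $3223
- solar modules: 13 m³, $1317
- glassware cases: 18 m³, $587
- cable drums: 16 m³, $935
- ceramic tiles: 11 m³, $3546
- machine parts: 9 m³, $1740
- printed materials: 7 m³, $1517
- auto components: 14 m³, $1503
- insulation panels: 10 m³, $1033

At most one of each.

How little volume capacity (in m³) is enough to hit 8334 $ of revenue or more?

Need the lightest bundle worth ≥ 8334.
textile bales + ceramic tiles + machine parts reaches 8509 using 32 m³.
Any bundle with less than 32 m³ falls short of 8334.

32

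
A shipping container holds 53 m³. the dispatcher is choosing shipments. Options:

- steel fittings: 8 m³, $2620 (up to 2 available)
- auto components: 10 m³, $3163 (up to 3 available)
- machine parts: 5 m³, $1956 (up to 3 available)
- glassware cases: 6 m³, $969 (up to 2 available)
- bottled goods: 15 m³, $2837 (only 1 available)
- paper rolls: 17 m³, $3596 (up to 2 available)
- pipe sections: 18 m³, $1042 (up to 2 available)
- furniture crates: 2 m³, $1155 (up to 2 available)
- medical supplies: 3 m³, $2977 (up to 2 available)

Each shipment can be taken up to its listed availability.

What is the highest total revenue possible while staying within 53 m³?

23078

Filling by ratio: 2×steel fittings + auto components + 3×machine parts + 2×furniture crates + 2×medical supplies for 22535, with 2 m³ left unused.
Dropping steel fittings frees 8 m³; slotting in auto components (10 m³) lifts the total to 23078 at 53 m³.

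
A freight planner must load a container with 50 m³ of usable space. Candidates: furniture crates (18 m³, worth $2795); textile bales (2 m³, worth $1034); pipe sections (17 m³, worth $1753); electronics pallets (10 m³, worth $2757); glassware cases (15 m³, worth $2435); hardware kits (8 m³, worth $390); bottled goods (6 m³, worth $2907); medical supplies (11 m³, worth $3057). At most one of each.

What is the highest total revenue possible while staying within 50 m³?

12550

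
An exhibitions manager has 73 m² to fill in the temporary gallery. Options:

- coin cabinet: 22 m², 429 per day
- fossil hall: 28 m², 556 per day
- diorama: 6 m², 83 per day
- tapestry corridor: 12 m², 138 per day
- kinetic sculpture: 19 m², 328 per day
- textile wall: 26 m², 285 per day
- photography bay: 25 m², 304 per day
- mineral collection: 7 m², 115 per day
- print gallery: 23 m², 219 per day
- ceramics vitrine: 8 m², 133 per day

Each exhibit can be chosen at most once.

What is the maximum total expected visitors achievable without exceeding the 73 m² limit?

1316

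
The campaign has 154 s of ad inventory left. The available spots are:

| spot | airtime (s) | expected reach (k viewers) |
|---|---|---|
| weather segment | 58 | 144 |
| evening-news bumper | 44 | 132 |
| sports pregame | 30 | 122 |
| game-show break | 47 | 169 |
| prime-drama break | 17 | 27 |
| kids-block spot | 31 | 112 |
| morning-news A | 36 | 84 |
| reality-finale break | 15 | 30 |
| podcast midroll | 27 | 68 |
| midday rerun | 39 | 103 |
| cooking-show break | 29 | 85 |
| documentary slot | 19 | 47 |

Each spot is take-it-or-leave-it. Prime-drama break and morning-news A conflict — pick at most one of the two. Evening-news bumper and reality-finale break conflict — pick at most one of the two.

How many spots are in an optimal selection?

4

Best achievable expected reach is 535.
One optimal bundle: evening-news bumper + sports pregame + game-show break + kids-block spot (152 s).
Every optimal selection uses 4 spots.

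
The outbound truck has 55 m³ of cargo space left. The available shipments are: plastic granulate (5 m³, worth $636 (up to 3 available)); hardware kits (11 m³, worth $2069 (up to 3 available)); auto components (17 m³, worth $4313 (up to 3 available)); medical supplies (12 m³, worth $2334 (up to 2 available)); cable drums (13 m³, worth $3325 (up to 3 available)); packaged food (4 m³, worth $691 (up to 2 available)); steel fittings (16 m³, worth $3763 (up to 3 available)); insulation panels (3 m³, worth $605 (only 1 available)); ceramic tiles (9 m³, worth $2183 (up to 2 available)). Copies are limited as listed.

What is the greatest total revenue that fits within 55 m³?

13751

Greedy by ratio would take 3×cable drums + packaged food + insulation panels + ceramic tiles: 55 m³ used, total 13454.
The 17 m³ tied up in cable drums and packaged food is better spent on auto components — total rises to 13751 (55 m³).
Nothing else within 55 m³ beats 13751.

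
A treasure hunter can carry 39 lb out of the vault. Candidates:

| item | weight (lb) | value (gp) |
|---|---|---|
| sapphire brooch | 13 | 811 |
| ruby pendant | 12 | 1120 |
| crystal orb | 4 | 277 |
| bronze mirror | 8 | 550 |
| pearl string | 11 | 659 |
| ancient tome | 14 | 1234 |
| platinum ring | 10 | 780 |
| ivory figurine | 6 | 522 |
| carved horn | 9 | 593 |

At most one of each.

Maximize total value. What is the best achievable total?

3224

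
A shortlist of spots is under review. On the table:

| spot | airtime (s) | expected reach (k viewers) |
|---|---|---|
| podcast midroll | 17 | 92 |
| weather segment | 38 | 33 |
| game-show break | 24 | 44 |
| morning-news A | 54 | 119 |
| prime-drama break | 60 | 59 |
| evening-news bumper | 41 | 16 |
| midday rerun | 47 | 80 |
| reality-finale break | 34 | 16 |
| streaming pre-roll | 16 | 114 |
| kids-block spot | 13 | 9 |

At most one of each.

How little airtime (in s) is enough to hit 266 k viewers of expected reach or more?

80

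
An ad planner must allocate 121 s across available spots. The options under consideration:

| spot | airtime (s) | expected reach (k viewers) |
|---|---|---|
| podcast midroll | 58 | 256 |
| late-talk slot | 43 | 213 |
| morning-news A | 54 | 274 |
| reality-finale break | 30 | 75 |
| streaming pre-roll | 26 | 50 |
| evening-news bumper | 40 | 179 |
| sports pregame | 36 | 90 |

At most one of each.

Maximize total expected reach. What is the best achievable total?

Ranking by ratio (expected reach/s): morning-news A 5.07, late-talk slot 4.95, evening-news bumper 4.47.
Filling by ratio: late-talk slot + morning-news A for 487, with 24 s left unused.
Replace late-talk slot with podcast midroll: the trade gains 43 net, giving 530 at 112 s.
The closest alternative, morning-news A + streaming pre-roll + evening-news bumper, reaches only 503.

530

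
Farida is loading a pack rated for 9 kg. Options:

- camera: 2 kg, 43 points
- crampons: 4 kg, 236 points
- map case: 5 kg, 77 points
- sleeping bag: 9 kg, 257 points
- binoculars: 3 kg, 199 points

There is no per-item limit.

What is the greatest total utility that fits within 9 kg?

The ratio ordering already packs tightly: 3×binoculars, 9 kg, 597.

597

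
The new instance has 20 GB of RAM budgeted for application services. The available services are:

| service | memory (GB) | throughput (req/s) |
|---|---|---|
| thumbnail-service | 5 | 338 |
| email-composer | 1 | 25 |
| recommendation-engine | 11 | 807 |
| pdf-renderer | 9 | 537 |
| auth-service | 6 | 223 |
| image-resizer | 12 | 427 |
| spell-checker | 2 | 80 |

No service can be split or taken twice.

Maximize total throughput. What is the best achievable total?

A density-first pass picks thumbnail-service + email-composer + recommendation-engine + spell-checker — 1250 at 19 GB.
The 8 GB tied up in thumbnail-service and email-composer and spell-checker is better spent on pdf-renderer — total rises to 1344 (20 GB).

1344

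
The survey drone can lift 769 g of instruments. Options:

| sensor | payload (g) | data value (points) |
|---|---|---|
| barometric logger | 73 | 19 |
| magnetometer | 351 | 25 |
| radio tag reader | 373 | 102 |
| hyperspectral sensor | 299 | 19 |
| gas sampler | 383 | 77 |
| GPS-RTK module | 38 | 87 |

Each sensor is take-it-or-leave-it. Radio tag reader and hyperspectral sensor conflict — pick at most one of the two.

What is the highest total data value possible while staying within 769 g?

A density-first pass picks barometric logger + radio tag reader + GPS-RTK module — 208 at 484 g.
Replace barometric logger with magnetometer: the trade gains 6 net, giving 214 at 762 g.

214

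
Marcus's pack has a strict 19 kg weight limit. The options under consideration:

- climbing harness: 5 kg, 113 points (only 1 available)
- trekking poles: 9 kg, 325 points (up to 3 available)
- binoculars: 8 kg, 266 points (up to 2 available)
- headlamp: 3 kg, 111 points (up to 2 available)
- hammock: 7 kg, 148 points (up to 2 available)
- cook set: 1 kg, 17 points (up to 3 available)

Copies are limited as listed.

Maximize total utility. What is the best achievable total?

By utility per kg: headlamp 37.00, trekking poles 36.11, binoculars 33.25, climbing harness 22.60 lead.
A density-first pass picks trekking poles + 2×headlamp + 3×cook set — 598 at 18 kg.
Replace 2×headlamp and 2×cook set with trekking poles: the trade gains 69 net, giving 667 at 19 kg.
Nothing else within 19 kg beats 667.

667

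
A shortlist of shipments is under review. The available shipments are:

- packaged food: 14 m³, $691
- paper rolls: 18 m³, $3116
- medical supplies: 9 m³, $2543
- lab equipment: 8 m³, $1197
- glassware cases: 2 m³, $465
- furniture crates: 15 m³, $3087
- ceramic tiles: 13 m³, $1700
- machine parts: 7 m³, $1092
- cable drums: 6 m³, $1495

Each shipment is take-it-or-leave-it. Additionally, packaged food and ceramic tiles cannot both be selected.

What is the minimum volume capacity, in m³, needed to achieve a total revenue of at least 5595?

24

Look for the lowest-volume combination reaching 5595.
medical supplies + furniture crates reaches 5630 using 24 m³.
Any bundle with less than 24 m³ falls short of 5595.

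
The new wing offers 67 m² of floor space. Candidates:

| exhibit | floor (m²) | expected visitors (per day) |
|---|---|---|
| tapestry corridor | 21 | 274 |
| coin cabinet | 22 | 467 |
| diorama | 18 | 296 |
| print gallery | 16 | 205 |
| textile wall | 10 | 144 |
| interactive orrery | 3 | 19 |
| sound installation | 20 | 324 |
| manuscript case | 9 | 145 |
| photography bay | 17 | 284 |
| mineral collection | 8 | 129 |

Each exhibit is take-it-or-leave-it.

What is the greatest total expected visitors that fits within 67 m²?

Ranking by ratio (expected visitors/m²): coin cabinet 21.23, photography bay 16.71, diorama 16.44.
Filling by ratio: coin cabinet + diorama + photography bay + mineral collection for 1176, with 2 m² left unused.
Replace diorama with sound installation: the trade gains 28 net, giving 1204 at 67 m².

1204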